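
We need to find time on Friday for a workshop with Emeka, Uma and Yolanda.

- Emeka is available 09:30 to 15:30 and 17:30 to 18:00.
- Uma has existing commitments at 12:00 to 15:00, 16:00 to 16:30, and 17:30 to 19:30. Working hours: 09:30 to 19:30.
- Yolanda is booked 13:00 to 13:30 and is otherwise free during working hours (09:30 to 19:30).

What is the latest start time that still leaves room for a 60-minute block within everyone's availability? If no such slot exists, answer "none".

Uma free within 09:30–19:30: 09:30–12:00, 15:00–16:00, 16:30–17:30.
Yolanda free within 09:30–19:30: 09:30–13:00, 13:30–19:30.
Emeka ∩ Uma: 09:30–12:00, 15:00–15:30.
Emeka ∩ Uma ∩ Yolanda: 09:30–12:00, 15:00–15:30.
Windows ≥ 60 min: 09:30–12:00.
Latest start in the last window 09:30–12:00 is 12:00 − 60 min = 11:00.

11:00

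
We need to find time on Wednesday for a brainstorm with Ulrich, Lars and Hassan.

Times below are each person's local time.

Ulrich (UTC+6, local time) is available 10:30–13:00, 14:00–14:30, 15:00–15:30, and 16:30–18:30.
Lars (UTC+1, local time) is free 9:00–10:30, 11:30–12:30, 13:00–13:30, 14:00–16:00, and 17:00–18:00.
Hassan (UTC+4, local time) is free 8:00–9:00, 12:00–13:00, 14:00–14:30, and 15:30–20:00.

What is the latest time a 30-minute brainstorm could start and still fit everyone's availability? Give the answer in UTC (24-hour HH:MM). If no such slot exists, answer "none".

12:00

Ulrich → UTC: 04:30–07:00, 08:00–08:30, 09:00–09:30, 10:30–12:30.
Lars → UTC: 08:00–09:30, 10:30–11:30, 12:00–12:30, 13:00–15:00, 16:00–17:00.
Hassan → UTC: 04:00–05:00, 08:00–09:00, 10:00–10:30, 11:30–16:00.
Ulrich ∩ Lars: 08:00–08:30, 09:00–09:30, 10:30–11:30, 12:00–12:30.
Ulrich ∩ Lars ∩ Hassan: 08:00–08:30, 12:00–12:30.
Windows ≥ 30 min: 08:00–08:30, 12:00–12:30.
Latest start in the last window 12:00–12:30 is 12:30 − 30 min = 12:00.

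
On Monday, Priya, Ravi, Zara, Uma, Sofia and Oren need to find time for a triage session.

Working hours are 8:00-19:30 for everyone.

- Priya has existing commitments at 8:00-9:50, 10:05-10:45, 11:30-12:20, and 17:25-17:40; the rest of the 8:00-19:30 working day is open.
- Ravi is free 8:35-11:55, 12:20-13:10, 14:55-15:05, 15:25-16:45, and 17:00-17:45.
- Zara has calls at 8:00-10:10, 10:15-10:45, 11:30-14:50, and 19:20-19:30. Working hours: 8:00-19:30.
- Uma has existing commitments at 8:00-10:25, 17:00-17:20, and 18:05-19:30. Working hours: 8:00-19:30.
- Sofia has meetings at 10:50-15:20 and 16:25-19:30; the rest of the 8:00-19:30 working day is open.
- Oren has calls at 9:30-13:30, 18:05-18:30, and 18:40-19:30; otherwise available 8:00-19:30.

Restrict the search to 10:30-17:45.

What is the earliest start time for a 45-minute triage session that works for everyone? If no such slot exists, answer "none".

15:25

Priya free within 08:00–19:30: 09:50–10:05, 10:45–11:30, 12:20–17:25, 17:40–19:30.
Zara free within 08:00–19:30: 10:10–10:15, 10:45–11:30, 14:50–19:20.
Uma free within 08:00–19:30: 10:25–17:00, 17:20–18:05.
Sofia free within 08:00–19:30: 08:00–10:50, 15:20–16:25.
Oren free within 08:00–19:30: 08:00–09:30, 13:30–18:05, 18:30–18:40.
Priya ∩ Ravi: 09:50–10:05, 10:45–11:30, 12:20–13:10, 14:55–15:05, 15:25–16:45, 17:00–17:25, 17:40–17:45.
Priya ∩ Ravi ∩ Zara: 10:45–11:30, 14:55–15:05, 15:25–16:45, 17:00–17:25, 17:40–17:45.
Priya ∩ Ravi ∩ Zara ∩ Uma: 10:45–11:30, 14:55–15:05, 15:25–16:45, 17:20–17:25, 17:40–17:45.
Priya ∩ Ravi ∩ Zara ∩ Uma ∩ Sofia: 10:45–10:50, 15:25–16:25.
Priya ∩ Ravi ∩ Zara ∩ Uma ∩ Sofia ∩ Oren: 15:25–16:25.
Restricted to 10:30–17:45: 15:25–16:25.
Windows ≥ 45 min: 15:25–16:25.
Earliest such window starts at 15:25.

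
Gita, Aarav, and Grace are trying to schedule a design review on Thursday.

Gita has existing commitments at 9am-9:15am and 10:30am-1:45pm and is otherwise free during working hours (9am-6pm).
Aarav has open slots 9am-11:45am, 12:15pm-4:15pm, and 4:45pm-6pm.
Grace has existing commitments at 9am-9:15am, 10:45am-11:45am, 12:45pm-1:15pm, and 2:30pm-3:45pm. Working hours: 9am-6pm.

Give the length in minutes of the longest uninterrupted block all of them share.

Gita free within 09:00–18:00: 09:15–10:30, 13:45–18:00.
Grace free within 09:00–18:00: 09:15–10:45, 11:45–12:45, 13:15–14:30, 15:45–18:00.
Gita ∩ Aarav: 09:15–10:30, 13:45–16:15, 16:45–18:00.
Gita ∩ Aarav ∩ Grace: 09:15–10:30, 13:45–14:30, 15:45–16:15, 16:45–18:00.
Common window lengths: 75, 45, 30, 75 min; longest is 75.

75 minutes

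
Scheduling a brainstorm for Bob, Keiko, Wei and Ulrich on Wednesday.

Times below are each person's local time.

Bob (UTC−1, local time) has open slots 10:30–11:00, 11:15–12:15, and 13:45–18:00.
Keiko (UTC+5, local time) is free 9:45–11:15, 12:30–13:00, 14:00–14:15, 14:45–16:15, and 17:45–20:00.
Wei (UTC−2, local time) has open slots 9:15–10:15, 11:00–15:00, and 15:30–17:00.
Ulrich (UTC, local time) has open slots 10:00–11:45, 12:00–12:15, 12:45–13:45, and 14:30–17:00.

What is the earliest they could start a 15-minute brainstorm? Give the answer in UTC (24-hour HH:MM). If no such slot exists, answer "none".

Bob → UTC: 11:30–12:00, 12:15–13:15, 14:45–19:00.
Keiko → UTC: 04:45–06:15, 07:30–08:00, 09:00–09:15, 09:45–11:15, 12:45–15:00.
Wei → UTC: 11:15–12:15, 13:00–17:00, 17:30–19:00.
Ulrich → UTC: 10:00–11:45, 12:00–12:15, 12:45–13:45, 14:30–17:00.
Bob ∩ Keiko: 12:45–13:15, 14:45–15:00.
Bob ∩ Keiko ∩ Wei: 13:00–13:15, 14:45–15:00.
Bob ∩ Keiko ∩ Wei ∩ Ulrich: 13:00–13:15, 14:45–15:00.
Windows ≥ 15 min: 13:00–13:15, 14:45–15:00.
Earliest such window starts at 13:00.

13:00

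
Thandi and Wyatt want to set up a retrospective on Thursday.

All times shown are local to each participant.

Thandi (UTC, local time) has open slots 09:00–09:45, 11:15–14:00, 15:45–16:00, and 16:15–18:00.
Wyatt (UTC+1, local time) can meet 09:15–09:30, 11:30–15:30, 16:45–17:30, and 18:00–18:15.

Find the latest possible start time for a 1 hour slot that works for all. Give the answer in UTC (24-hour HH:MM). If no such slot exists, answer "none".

Thandi → UTC: 09:00–09:45, 11:15–14:00, 15:45–16:00, 16:15–18:00.
Wyatt → UTC: 08:15–08:30, 10:30–14:30, 15:45–16:30, 17:00–17:15.
Thandi ∩ Wyatt: 11:15–14:00, 15:45–16:00, 16:15–16:30, 17:00–17:15.
Windows ≥ 60 min: 11:15–14:00.
Latest start in the last window 11:15–14:00 is 14:00 − 60 min = 13:00.

13:00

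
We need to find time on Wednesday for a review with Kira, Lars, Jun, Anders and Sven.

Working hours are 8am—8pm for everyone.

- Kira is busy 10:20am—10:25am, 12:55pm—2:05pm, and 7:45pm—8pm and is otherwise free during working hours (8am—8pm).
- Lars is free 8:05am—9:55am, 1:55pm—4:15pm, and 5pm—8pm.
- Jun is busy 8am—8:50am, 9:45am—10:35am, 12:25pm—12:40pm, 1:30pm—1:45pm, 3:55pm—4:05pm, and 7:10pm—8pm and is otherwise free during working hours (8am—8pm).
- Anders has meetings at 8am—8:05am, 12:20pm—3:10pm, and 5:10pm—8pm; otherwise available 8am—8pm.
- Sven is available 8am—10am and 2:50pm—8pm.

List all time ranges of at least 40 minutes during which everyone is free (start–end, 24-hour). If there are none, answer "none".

Kira free within 08:00–20:00: 08:00–10:20, 10:25–12:55, 14:05–19:45.
Jun free within 08:00–20:00: 08:50–09:45, 10:35–12:25, 12:40–13:30, 13:45–15:55, 16:05–19:10.
Anders free within 08:00–20:00: 08:05–12:20, 15:10–17:10.
Kira ∩ Lars: 08:05–09:55, 14:05–16:15, 17:00–19:45.
Kira ∩ Lars ∩ Jun: 08:50–09:45, 14:05–15:55, 16:05–16:15, 17:00–19:10.
Kira ∩ Lars ∩ Jun ∩ Anders: 08:50–09:45, 15:10–15:55, 16:05–16:15, 17:00–17:10.
Kira ∩ Lars ∩ Jun ∩ Anders ∩ Sven: 08:50–09:45, 15:10–15:55, 16:05–16:15, 17:00–17:10.
Windows ≥ 40 min: 08:50–09:45, 15:10–15:55.

08:50–09:45, 15:10–15:55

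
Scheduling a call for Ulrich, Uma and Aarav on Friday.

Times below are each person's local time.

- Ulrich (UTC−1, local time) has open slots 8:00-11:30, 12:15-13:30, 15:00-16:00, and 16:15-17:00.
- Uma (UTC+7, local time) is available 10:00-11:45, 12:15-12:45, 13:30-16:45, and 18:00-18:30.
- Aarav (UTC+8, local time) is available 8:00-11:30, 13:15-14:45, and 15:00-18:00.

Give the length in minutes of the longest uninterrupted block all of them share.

45 minutes

Ulrich → UTC: 09:00–12:30, 13:15–14:30, 16:00–17:00, 17:15–18:00.
Uma → UTC: 03:00–04:45, 05:15–05:45, 06:30–09:45, 11:00–11:30.
Aarav → UTC: 00:00–03:30, 05:15–06:45, 07:00–10:00.
Ulrich ∩ Uma: 09:00–09:45, 11:00–11:30.
Ulrich ∩ Uma ∩ Aarav: 09:00–09:45.
Single common window of 45 minutes.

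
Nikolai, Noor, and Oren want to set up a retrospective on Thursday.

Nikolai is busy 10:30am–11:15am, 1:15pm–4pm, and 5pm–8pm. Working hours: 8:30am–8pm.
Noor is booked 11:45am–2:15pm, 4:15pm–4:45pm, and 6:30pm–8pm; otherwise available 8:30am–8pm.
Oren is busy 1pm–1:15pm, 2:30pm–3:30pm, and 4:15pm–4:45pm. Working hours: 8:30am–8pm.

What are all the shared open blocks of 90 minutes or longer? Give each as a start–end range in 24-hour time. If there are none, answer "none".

Nikolai free within 08:30–20:00: 08:30–10:30, 11:15–13:15, 16:00–17:00.
Noor free within 08:30–20:00: 08:30–11:45, 14:15–16:15, 16:45–18:30.
Oren free within 08:30–20:00: 08:30–13:00, 13:15–14:30, 15:30–16:15, 16:45–20:00.
Nikolai ∩ Noor: 08:30–10:30, 11:15–11:45, 16:00–16:15, 16:45–17:00.
Nikolai ∩ Noor ∩ Oren: 08:30–10:30, 11:15–11:45, 16:00–16:15, 16:45–17:00.
Windows ≥ 90 min: 08:30–10:30.

08:30–10:30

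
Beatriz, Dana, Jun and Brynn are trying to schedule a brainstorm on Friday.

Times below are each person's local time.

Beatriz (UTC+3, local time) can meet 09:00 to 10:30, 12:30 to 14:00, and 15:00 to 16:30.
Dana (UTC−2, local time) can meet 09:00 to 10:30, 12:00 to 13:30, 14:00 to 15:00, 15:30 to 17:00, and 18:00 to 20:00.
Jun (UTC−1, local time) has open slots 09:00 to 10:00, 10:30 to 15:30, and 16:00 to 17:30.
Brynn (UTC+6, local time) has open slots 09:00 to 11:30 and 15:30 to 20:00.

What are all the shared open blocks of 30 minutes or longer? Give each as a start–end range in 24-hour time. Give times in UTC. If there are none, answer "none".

Beatriz → UTC: 06:00–07:30, 09:30–11:00, 12:00–13:30.
Dana → UTC: 11:00–12:30, 14:00–15:30, 16:00–17:00, 17:30–19:00, 20:00–22:00.
Jun → UTC: 10:00–11:00, 11:30–16:30, 17:00–18:30.
Brynn → UTC: 03:00–05:30, 09:30–14:00.
Beatriz ∩ Dana: 12:00–12:30.
Beatriz ∩ Dana ∩ Jun: 12:00–12:30.
Beatriz ∩ Dana ∩ Jun ∩ Brynn: 12:00–12:30.
Windows ≥ 30 min: 12:00–12:30.

12:00–12:30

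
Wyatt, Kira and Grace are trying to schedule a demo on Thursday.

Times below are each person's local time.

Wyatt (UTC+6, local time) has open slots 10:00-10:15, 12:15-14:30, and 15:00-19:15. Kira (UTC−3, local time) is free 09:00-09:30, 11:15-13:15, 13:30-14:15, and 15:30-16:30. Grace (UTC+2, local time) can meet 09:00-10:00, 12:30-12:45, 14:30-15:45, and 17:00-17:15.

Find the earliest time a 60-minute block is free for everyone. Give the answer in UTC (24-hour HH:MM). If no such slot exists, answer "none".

Wyatt → UTC: 04:00–04:15, 06:15–08:30, 09:00–13:15.
Kira → UTC: 12:00–12:30, 14:15–16:15, 16:30–17:15, 18:30–19:30.
Grace → UTC: 07:00–08:00, 10:30–10:45, 12:30–13:45, 15:00–15:15.
Wyatt ∩ Kira: 12:00–12:30.
Wyatt ∩ Kira ∩ Grace: (none).
Windows ≥ 60 min: (none).

none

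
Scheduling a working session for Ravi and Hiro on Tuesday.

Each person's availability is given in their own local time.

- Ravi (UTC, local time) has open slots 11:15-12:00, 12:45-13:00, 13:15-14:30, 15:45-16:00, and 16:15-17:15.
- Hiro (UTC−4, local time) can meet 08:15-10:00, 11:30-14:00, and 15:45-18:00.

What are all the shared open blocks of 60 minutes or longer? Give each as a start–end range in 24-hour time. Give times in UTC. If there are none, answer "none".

Ravi → UTC: 11:15–12:00, 12:45–13:00, 13:15–14:30, 15:45–16:00, 16:15–17:15.
Hiro → UTC: 12:15–14:00, 15:30–18:00, 19:45–22:00.
Ravi ∩ Hiro: 12:45–13:00, 13:15–14:00, 15:45–16:00, 16:15–17:15.
Windows ≥ 60 min: 16:15–17:15.

16:15–17:15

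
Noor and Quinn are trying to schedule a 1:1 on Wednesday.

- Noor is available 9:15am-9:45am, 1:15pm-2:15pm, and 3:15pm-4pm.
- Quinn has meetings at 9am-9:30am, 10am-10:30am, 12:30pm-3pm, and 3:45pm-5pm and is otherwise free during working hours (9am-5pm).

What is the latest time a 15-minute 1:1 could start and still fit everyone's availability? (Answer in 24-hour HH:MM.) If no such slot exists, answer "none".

Quinn free within 09:00–17:00: 09:30–10:00, 10:30–12:30, 15:00–15:45.
Noor ∩ Quinn: 09:30–09:45, 15:15–15:45.
Windows ≥ 15 min: 09:30–09:45, 15:15–15:45.
Latest start in the last window 15:15–15:45 is 15:45 − 15 min = 15:30.

15:30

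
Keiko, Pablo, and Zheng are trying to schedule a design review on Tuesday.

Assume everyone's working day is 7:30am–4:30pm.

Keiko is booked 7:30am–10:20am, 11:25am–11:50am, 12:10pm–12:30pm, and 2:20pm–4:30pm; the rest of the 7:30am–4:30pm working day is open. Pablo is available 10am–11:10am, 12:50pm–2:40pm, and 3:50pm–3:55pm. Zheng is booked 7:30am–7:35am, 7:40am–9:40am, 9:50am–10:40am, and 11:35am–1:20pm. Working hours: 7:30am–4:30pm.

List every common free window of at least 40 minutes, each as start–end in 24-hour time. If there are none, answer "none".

Keiko free within 07:30–16:30: 10:20–11:25, 11:50–12:10, 12:30–14:20.
Zheng free within 07:30–16:30: 07:35–07:40, 09:40–09:50, 10:40–11:35, 13:20–16:30.
Keiko ∩ Pablo: 10:20–11:10, 12:50–14:20.
Keiko ∩ Pablo ∩ Zheng: 10:40–11:10, 13:20–14:20.
Windows ≥ 40 min: 13:20–14:20.

13:20–14:20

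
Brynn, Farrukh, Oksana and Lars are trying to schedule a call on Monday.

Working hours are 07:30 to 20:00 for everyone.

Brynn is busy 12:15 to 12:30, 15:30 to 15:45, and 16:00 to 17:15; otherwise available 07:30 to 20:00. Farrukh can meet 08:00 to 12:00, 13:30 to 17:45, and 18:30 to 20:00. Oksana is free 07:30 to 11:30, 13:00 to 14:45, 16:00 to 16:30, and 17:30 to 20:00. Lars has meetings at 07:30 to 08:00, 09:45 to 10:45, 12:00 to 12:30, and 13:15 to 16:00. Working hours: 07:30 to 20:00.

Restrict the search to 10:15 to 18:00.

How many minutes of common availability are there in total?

Brynn free within 07:30–20:00: 07:30–12:15, 12:30–15:30, 15:45–16:00, 17:15–20:00.
Lars free within 07:30–20:00: 08:00–09:45, 10:45–12:00, 12:30–13:15, 16:00–20:00.
Brynn ∩ Farrukh: 08:00–12:00, 13:30–15:30, 15:45–16:00, 17:15–17:45, 18:30–20:00.
Brynn ∩ Farrukh ∩ Oksana: 08:00–11:30, 13:30–14:45, 17:30–17:45, 18:30–20:00.
Brynn ∩ Farrukh ∩ Oksana ∩ Lars: 08:00–09:45, 10:45–11:30, 17:30–17:45, 18:30–20:00.
Restricted to 10:15–18:00: 10:45–11:30, 17:30–17:45.
Total common minutes: 45 + 15 = 60.

60 minutes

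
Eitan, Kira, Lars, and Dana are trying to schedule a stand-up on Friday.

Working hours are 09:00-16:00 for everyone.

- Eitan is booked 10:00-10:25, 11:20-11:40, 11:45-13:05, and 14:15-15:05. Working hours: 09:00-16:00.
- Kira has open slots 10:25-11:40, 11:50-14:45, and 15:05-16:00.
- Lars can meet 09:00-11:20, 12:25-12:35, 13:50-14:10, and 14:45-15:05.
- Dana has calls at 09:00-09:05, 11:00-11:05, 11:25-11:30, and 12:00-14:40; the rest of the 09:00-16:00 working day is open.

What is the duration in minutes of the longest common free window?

35 minutes

Eitan free within 09:00–16:00: 09:00–10:00, 10:25–11:20, 11:40–11:45, 13:05–14:15, 15:05–16:00.
Dana free within 09:00–16:00: 09:05–11:00, 11:05–11:25, 11:30–12:00, 14:40–16:00.
Eitan ∩ Kira: 10:25–11:20, 13:05–14:15, 15:05–16:00.
Eitan ∩ Kira ∩ Lars: 10:25–11:20, 13:50–14:10.
Eitan ∩ Kira ∩ Lars ∩ Dana: 10:25–11:00, 11:05–11:20.
Common window lengths: 35, 15 min; longest is 35.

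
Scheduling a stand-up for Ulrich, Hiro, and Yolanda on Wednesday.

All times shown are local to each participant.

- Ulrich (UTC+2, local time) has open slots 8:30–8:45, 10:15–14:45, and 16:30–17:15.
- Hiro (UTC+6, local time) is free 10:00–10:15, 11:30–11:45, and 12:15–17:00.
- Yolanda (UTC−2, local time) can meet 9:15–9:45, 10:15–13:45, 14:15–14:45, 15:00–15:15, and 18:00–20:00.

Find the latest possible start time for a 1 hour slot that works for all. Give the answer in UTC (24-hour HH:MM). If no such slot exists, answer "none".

none

Ulrich → UTC: 06:30–06:45, 08:15–12:45, 14:30–15:15.
Hiro → UTC: 04:00–04:15, 05:30–05:45, 06:15–11:00.
Yolanda → UTC: 11:15–11:45, 12:15–15:45, 16:15–16:45, 17:00–17:15, 20:00–22:00.
Ulrich ∩ Hiro: 06:30–06:45, 08:15–11:00.
Ulrich ∩ Hiro ∩ Yolanda: (none).
Windows ≥ 60 min: (none).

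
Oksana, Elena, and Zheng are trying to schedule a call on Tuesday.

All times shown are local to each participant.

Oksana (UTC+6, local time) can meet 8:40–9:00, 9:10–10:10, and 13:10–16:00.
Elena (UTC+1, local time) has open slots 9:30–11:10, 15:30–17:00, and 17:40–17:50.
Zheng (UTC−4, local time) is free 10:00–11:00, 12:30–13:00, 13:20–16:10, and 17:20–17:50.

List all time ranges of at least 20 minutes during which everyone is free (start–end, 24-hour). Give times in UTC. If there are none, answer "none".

none

Oksana → UTC: 02:40–03:00, 03:10–04:10, 07:10–10:00.
Elena → UTC: 08:30–10:10, 14:30–16:00, 16:40–16:50.
Zheng → UTC: 14:00–15:00, 16:30–17:00, 17:20–20:10, 21:20–21:50.
Oksana ∩ Elena: 08:30–10:00.
Oksana ∩ Elena ∩ Zheng: (none).
Windows ≥ 20 min: (none).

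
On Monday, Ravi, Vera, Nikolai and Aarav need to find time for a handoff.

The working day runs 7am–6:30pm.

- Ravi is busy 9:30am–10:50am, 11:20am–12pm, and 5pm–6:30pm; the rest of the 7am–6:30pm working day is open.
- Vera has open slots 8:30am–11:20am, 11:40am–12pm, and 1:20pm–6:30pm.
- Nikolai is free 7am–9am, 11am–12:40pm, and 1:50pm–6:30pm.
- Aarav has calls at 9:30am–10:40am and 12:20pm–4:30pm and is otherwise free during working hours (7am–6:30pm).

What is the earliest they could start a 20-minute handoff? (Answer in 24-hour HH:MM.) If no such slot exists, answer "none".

08:30

Ravi free within 07:00–18:30: 07:00–09:30, 10:50–11:20, 12:00–17:00.
Aarav free within 07:00–18:30: 07:00–09:30, 10:40–12:20, 16:30–18:30.
Ravi ∩ Vera: 08:30–09:30, 10:50–11:20, 13:20–17:00.
Ravi ∩ Vera ∩ Nikolai: 08:30–09:00, 11:00–11:20, 13:50–17:00.
Ravi ∩ Vera ∩ Nikolai ∩ Aarav: 08:30–09:00, 11:00–11:20, 16:30–17:00.
Windows ≥ 20 min: 08:30–09:00, 11:00–11:20, 16:30–17:00.
Earliest such window starts at 08:30.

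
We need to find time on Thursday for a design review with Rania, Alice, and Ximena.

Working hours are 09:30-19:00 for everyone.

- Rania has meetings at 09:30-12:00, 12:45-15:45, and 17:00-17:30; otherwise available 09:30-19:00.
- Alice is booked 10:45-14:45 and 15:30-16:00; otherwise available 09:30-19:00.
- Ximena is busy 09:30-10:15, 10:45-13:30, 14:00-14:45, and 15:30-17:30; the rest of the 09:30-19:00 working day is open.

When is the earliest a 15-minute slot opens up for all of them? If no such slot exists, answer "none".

17:30

Rania free within 09:30–19:00: 12:00–12:45, 15:45–17:00, 17:30–19:00.
Alice free within 09:30–19:00: 09:30–10:45, 14:45–15:30, 16:00–19:00.
Ximena free within 09:30–19:00: 10:15–10:45, 13:30–14:00, 14:45–15:30, 17:30–19:00.
Rania ∩ Alice: 16:00–17:00, 17:30–19:00.
Rania ∩ Alice ∩ Ximena: 17:30–19:00.
Windows ≥ 15 min: 17:30–19:00.
Earliest such window starts at 17:30.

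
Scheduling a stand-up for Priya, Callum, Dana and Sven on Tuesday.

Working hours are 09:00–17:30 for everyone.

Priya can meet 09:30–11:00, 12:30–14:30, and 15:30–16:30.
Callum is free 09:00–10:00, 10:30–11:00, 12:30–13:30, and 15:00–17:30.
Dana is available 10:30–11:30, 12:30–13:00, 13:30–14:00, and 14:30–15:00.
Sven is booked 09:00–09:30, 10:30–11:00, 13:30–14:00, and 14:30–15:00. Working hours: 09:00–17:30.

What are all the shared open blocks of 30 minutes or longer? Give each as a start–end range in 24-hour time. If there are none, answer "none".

12:30–13:00

Sven free within 09:00–17:30: 09:30–10:30, 11:00–13:30, 14:00–14:30, 15:00–17:30.
Priya ∩ Callum: 09:30–10:00, 10:30–11:00, 12:30–13:30, 15:30–16:30.
Priya ∩ Callum ∩ Dana: 10:30–11:00, 12:30–13:00.
Priya ∩ Callum ∩ Dana ∩ Sven: 12:30–13:00.
Windows ≥ 30 min: 12:30–13:00.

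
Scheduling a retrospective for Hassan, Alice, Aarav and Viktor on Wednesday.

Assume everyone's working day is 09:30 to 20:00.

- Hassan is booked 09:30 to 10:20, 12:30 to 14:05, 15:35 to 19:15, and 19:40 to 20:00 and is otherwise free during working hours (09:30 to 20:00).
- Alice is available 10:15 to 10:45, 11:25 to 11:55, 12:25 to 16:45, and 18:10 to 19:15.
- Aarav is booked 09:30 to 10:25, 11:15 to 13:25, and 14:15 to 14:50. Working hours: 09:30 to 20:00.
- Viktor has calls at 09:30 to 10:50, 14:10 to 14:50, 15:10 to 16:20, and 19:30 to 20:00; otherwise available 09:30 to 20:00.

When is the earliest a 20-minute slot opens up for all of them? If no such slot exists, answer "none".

Hassan free within 09:30–20:00: 10:20–12:30, 14:05–15:35, 19:15–19:40.
Aarav free within 09:30–20:00: 10:25–11:15, 13:25–14:15, 14:50–20:00.
Viktor free within 09:30–20:00: 10:50–14:10, 14:50–15:10, 16:20–19:30.
Hassan ∩ Alice: 10:20–10:45, 11:25–11:55, 12:25–12:30, 14:05–15:35.
Hassan ∩ Alice ∩ Aarav: 10:25–10:45, 14:05–14:15, 14:50–15:35.
Hassan ∩ Alice ∩ Aarav ∩ Viktor: 14:05–14:10, 14:50–15:10.
Windows ≥ 20 min: 14:50–15:10.
Earliest such window starts at 14:50.

14:50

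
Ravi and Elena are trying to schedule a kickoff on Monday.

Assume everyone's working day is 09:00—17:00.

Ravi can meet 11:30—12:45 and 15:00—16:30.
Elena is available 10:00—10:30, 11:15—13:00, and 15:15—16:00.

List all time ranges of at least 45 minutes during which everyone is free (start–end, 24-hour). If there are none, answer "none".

11:30–12:45, 15:15–16:00

Ravi ∩ Elena: 11:30–12:45, 15:15–16:00.
Windows ≥ 45 min: 11:30–12:45, 15:15–16:00.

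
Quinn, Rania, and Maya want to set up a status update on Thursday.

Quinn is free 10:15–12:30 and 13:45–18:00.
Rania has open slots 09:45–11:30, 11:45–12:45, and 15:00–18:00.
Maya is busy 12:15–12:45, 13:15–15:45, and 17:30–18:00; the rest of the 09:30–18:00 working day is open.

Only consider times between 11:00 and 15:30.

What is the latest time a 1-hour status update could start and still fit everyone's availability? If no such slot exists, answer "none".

none

Maya free within 09:30–18:00: 09:30–12:15, 12:45–13:15, 15:45–17:30.
Quinn ∩ Rania: 10:15–11:30, 11:45–12:30, 15:00–18:00.
Quinn ∩ Rania ∩ Maya: 10:15–11:30, 11:45–12:15, 15:45–17:30.
Restricted to 11:00–15:30: 11:00–11:30, 11:45–12:15.
Windows ≥ 60 min: (none).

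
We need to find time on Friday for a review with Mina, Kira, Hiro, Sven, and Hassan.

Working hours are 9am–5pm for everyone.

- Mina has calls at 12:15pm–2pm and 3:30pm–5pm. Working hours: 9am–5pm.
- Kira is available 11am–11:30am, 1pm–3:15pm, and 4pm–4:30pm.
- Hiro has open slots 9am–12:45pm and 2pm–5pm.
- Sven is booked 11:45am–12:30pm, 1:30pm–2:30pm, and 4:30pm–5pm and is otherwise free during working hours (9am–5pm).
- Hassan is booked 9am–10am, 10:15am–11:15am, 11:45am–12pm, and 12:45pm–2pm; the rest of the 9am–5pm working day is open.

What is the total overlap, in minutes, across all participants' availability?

Mina free within 09:00–17:00: 09:00–12:15, 14:00–15:30.
Sven free within 09:00–17:00: 09:00–11:45, 12:30–13:30, 14:30–16:30.
Hassan free within 09:00–17:00: 10:00–10:15, 11:15–11:45, 12:00–12:45, 14:00–17:00.
Mina ∩ Kira: 11:00–11:30, 14:00–15:15.
Mina ∩ Kira ∩ Hiro: 11:00–11:30, 14:00–15:15.
Mina ∩ Kira ∩ Hiro ∩ Sven: 11:00–11:30, 14:30–15:15.
Mina ∩ Kira ∩ Hiro ∩ Sven ∩ Hassan: 11:15–11:30, 14:30–15:15.
Total common minutes: 15 + 45 = 60.

60 minutes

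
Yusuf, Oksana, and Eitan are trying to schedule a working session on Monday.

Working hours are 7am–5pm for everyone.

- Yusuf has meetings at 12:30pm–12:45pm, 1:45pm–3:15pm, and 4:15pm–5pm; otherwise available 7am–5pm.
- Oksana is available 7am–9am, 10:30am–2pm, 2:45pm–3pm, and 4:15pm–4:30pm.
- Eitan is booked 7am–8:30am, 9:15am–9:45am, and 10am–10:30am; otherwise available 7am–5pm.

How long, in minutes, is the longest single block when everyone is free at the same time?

Yusuf free within 07:00–17:00: 07:00–12:30, 12:45–13:45, 15:15–16:15.
Eitan free within 07:00–17:00: 08:30–09:15, 09:45–10:00, 10:30–17:00.
Yusuf ∩ Oksana: 07:00–09:00, 10:30–12:30, 12:45–13:45.
Yusuf ∩ Oksana ∩ Eitan: 08:30–09:00, 10:30–12:30, 12:45–13:45.
Common window lengths: 30, 120, 60 min; longest is 120.

120 minutes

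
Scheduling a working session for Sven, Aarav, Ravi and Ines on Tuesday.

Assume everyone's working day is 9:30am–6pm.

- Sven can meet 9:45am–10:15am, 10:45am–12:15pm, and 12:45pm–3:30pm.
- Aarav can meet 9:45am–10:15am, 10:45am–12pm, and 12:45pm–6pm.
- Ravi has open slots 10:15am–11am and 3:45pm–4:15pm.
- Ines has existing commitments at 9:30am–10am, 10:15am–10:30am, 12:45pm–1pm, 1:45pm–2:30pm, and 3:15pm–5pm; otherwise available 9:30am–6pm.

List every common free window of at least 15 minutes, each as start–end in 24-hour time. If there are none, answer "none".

10:45–11:00

Ines free within 09:30–18:00: 10:00–10:15, 10:30–12:45, 13:00–13:45, 14:30–15:15, 17:00–18:00.
Sven ∩ Aarav: 09:45–10:15, 10:45–12:00, 12:45–15:30.
Sven ∩ Aarav ∩ Ravi: 10:45–11:00.
Sven ∩ Aarav ∩ Ravi ∩ Ines: 10:45–11:00.
Windows ≥ 15 min: 10:45–11:00.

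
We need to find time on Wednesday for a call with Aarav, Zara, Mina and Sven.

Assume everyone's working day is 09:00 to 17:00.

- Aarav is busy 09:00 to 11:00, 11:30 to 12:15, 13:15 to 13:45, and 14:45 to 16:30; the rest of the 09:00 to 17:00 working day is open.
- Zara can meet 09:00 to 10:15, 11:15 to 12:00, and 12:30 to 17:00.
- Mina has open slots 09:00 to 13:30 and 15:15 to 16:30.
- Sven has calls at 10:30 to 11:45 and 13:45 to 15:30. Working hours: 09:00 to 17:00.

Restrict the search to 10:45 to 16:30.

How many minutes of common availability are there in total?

Aarav free within 09:00–17:00: 11:00–11:30, 12:15–13:15, 13:45–14:45, 16:30–17:00.
Sven free within 09:00–17:00: 09:00–10:30, 11:45–13:45, 15:30–17:00.
Aarav ∩ Zara: 11:15–11:30, 12:30–13:15, 13:45–14:45, 16:30–17:00.
Aarav ∩ Zara ∩ Mina: 11:15–11:30, 12:30–13:15.
Aarav ∩ Zara ∩ Mina ∩ Sven: 12:30–13:15.
Restricted to 10:45–16:30: 12:30–13:15.
Total common minutes: 45.

45 minutes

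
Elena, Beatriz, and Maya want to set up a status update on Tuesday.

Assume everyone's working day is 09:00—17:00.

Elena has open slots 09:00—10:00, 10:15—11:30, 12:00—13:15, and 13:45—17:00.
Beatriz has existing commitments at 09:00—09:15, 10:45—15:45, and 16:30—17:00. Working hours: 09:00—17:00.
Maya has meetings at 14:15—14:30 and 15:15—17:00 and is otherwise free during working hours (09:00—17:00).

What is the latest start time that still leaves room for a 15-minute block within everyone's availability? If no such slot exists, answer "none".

Beatriz free within 09:00–17:00: 09:15–10:45, 15:45–16:30.
Maya free within 09:00–17:00: 09:00–14:15, 14:30–15:15.
Elena ∩ Beatriz: 09:15–10:00, 10:15–10:45, 15:45–16:30.
Elena ∩ Beatriz ∩ Maya: 09:15–10:00, 10:15–10:45.
Windows ≥ 15 min: 09:15–10:00, 10:15–10:45.
Latest start in the last window 10:15–10:45 is 10:45 − 15 min = 10:30.

10:30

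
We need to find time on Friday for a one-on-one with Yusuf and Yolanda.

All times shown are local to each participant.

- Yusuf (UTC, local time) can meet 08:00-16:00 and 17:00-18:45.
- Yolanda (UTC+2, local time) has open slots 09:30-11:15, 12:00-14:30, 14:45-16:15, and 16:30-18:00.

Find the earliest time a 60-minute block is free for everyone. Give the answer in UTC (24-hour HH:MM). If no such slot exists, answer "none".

08:00

Yusuf → UTC: 08:00–16:00, 17:00–18:45.
Yolanda → UTC: 07:30–09:15, 10:00–12:30, 12:45–14:15, 14:30–16:00.
Yusuf ∩ Yolanda: 08:00–09:15, 10:00–12:30, 12:45–14:15, 14:30–16:00.
Windows ≥ 60 min: 08:00–09:15, 10:00–12:30, 12:45–14:15, 14:30–16:00.
Earliest such window starts at 08:00.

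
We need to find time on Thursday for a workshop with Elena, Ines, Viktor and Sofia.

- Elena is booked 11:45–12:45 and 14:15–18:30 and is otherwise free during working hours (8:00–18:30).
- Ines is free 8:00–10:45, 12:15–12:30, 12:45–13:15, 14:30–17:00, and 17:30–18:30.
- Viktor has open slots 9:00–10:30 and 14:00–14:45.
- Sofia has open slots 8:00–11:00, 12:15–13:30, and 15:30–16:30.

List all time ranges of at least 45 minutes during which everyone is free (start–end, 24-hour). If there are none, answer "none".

09:00–10:30

Elena free within 08:00–18:30: 08:00–11:45, 12:45–14:15.
Elena ∩ Ines: 08:00–10:45, 12:45–13:15.
Elena ∩ Ines ∩ Viktor: 09:00–10:30.
Elena ∩ Ines ∩ Viktor ∩ Sofia: 09:00–10:30.
Windows ≥ 45 min: 09:00–10:30.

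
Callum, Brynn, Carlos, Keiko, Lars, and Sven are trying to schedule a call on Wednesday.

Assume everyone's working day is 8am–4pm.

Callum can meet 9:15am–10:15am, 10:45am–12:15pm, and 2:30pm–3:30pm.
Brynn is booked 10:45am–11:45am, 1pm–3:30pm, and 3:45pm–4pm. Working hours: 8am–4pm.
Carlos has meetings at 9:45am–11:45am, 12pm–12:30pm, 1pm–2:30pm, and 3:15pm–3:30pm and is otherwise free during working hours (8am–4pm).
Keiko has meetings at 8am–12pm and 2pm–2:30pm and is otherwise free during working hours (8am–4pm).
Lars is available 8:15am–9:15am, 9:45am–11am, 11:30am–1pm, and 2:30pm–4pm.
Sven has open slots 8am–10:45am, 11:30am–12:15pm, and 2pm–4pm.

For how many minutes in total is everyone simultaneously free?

0 minutes

Brynn free within 08:00–16:00: 08:00–10:45, 11:45–13:00, 15:30–15:45.
Carlos free within 08:00–16:00: 08:00–09:45, 11:45–12:00, 12:30–13:00, 14:30–15:15, 15:30–16:00.
Keiko free within 08:00–16:00: 12:00–14:00, 14:30–16:00.
Callum ∩ Brynn: 09:15–10:15, 11:45–12:15.
Callum ∩ Brynn ∩ Carlos: 09:15–09:45, 11:45–12:00.
Callum ∩ Brynn ∩ Carlos ∩ Keiko: (none).
Callum ∩ Brynn ∩ Carlos ∩ Keiko ∩ Lars: (none).
Callum ∩ Brynn ∩ Carlos ∩ Keiko ∩ Lars ∩ Sven: (none).
Total common minutes: 0.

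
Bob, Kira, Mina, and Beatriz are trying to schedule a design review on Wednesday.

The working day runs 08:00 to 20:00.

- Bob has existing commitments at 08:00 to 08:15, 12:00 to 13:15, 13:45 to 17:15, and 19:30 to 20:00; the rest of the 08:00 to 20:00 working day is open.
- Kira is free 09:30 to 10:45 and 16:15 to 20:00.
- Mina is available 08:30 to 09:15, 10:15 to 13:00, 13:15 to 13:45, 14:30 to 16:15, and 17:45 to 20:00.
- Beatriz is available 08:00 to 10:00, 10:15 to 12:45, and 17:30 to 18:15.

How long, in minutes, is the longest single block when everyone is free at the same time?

30 minutes

Bob free within 08:00–20:00: 08:15–12:00, 13:15–13:45, 17:15–19:30.
Bob ∩ Kira: 09:30–10:45, 17:15–19:30.
Bob ∩ Kira ∩ Mina: 10:15–10:45, 17:45–19:30.
Bob ∩ Kira ∩ Mina ∩ Beatriz: 10:15–10:45, 17:45–18:15.
Common window lengths: 30, 30 min; longest is 30.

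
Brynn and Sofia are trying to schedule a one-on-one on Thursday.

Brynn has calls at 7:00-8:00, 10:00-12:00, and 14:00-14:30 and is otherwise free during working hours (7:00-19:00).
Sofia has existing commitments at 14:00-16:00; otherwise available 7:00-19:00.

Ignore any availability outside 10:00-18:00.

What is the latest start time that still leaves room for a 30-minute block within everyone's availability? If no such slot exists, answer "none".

Brynn free within 07:00–19:00: 08:00–10:00, 12:00–14:00, 14:30–19:00.
Sofia free within 07:00–19:00: 07:00–14:00, 16:00–19:00.
Brynn ∩ Sofia: 08:00–10:00, 12:00–14:00, 16:00–19:00.
Restricted to 10:00–18:00: 12:00–14:00, 16:00–18:00.
Windows ≥ 30 min: 12:00–14:00, 16:00–18:00.
Latest start in the last window 16:00–18:00 is 18:00 − 30 min = 17:30.

17:30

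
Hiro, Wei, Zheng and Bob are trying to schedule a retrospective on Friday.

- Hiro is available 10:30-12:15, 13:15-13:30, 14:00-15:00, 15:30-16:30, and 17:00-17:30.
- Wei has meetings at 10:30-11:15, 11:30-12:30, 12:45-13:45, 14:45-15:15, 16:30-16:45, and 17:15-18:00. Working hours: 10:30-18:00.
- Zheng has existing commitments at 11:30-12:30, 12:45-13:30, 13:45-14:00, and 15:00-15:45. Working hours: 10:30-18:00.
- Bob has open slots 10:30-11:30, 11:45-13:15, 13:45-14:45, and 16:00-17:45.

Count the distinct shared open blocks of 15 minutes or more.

Wei free within 10:30–18:00: 11:15–11:30, 12:30–12:45, 13:45–14:45, 15:15–16:30, 16:45–17:15.
Zheng free within 10:30–18:00: 10:30–11:30, 12:30–12:45, 13:30–13:45, 14:00–15:00, 15:45–18:00.
Hiro ∩ Wei: 11:15–11:30, 14:00–14:45, 15:30–16:30, 17:00–17:15.
Hiro ∩ Wei ∩ Zheng: 11:15–11:30, 14:00–14:45, 15:45–16:30, 17:00–17:15.
Hiro ∩ Wei ∩ Zheng ∩ Bob: 11:15–11:30, 14:00–14:45, 16:00–16:30, 17:00–17:15.
Windows ≥ 15 min: 11:15–11:30, 14:00–14:45, 16:00–16:30, 17:00–17:15.
That's 4 windows.

4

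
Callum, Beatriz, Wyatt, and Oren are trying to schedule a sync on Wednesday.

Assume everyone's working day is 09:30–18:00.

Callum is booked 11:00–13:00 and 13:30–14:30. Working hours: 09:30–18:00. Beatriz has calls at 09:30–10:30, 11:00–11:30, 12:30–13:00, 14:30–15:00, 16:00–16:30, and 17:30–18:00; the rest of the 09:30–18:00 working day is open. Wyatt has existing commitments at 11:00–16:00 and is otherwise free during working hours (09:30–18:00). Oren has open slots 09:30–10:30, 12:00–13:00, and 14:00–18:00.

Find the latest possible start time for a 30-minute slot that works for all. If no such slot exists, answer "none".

Callum free within 09:30–18:00: 09:30–11:00, 13:00–13:30, 14:30–18:00.
Beatriz free within 09:30–18:00: 10:30–11:00, 11:30–12:30, 13:00–14:30, 15:00–16:00, 16:30–17:30.
Wyatt free within 09:30–18:00: 09:30–11:00, 16:00–18:00.
Callum ∩ Beatriz: 10:30–11:00, 13:00–13:30, 15:00–16:00, 16:30–17:30.
Callum ∩ Beatriz ∩ Wyatt: 10:30–11:00, 16:30–17:30.
Callum ∩ Beatriz ∩ Wyatt ∩ Oren: 16:30–17:30.
Windows ≥ 30 min: 16:30–17:30.
Latest start in the last window 16:30–17:30 is 17:30 − 30 min = 17:00.

17:00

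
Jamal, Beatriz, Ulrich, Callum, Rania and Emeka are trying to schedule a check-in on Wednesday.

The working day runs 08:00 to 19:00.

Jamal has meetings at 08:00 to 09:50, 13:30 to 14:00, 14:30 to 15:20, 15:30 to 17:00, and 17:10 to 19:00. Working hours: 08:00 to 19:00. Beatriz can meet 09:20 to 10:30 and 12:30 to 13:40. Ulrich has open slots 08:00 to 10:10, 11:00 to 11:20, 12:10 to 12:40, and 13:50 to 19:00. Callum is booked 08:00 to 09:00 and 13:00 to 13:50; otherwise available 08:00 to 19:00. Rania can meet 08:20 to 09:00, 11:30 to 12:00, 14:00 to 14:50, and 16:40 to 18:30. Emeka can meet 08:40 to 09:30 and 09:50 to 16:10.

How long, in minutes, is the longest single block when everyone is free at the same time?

Jamal free within 08:00–19:00: 09:50–13:30, 14:00–14:30, 15:20–15:30, 17:00–17:10.
Callum free within 08:00–19:00: 09:00–13:00, 13:50–19:00.
Jamal ∩ Beatriz: 09:50–10:30, 12:30–13:30.
Jamal ∩ Beatriz ∩ Ulrich: 09:50–10:10, 12:30–12:40.
Jamal ∩ Beatriz ∩ Ulrich ∩ Callum: 09:50–10:10, 12:30–12:40.
Jamal ∩ Beatriz ∩ Ulrich ∩ Callum ∩ Rania: (none).
Jamal ∩ Beatriz ∩ Ulrich ∩ Callum ∩ Rania ∩ Emeka: (none).
No common window.

0 minutes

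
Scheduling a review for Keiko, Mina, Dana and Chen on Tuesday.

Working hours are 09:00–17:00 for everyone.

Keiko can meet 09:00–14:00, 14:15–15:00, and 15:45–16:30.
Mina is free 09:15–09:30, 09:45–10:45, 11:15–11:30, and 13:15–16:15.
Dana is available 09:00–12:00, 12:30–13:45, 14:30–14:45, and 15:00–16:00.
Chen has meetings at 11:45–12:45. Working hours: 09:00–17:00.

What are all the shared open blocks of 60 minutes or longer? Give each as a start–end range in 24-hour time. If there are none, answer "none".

Chen free within 09:00–17:00: 09:00–11:45, 12:45–17:00.
Keiko ∩ Mina: 09:15–09:30, 09:45–10:45, 11:15–11:30, 13:15–14:00, 14:15–15:00, 15:45–16:15.
Keiko ∩ Mina ∩ Dana: 09:15–09:30, 09:45–10:45, 11:15–11:30, 13:15–13:45, 14:30–14:45, 15:45–16:00.
Keiko ∩ Mina ∩ Dana ∩ Chen: 09:15–09:30, 09:45–10:45, 11:15–11:30, 13:15–13:45, 14:30–14:45, 15:45–16:00.
Windows ≥ 60 min: 09:45–10:45.

09:45–10:45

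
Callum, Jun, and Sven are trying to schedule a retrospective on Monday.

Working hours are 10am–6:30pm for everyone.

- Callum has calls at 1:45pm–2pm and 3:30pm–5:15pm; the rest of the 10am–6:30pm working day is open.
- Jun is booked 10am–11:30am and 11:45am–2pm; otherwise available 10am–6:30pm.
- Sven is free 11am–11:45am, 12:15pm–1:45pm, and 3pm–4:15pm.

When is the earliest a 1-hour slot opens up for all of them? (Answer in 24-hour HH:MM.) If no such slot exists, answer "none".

none

Callum free within 10:00–18:30: 10:00–13:45, 14:00–15:30, 17:15–18:30.
Jun free within 10:00–18:30: 11:30–11:45, 14:00–18:30.
Callum ∩ Jun: 11:30–11:45, 14:00–15:30, 17:15–18:30.
Callum ∩ Jun ∩ Sven: 11:30–11:45, 15:00–15:30.
Windows ≥ 60 min: (none).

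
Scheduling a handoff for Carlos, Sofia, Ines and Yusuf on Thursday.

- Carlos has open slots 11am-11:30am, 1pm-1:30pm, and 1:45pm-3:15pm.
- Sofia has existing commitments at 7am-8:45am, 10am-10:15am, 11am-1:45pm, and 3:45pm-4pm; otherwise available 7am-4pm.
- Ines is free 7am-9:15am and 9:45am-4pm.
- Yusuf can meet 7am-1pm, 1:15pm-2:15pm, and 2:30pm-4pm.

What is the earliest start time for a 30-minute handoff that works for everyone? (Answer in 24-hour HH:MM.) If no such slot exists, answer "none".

13:45

Sofia free within 07:00–16:00: 08:45–10:00, 10:15–11:00, 13:45–15:45.
Carlos ∩ Sofia: 13:45–15:15.
Carlos ∩ Sofia ∩ Ines: 13:45–15:15.
Carlos ∩ Sofia ∩ Ines ∩ Yusuf: 13:45–14:15, 14:30–15:15.
Windows ≥ 30 min: 13:45–14:15, 14:30–15:15.
Earliest such window starts at 13:45.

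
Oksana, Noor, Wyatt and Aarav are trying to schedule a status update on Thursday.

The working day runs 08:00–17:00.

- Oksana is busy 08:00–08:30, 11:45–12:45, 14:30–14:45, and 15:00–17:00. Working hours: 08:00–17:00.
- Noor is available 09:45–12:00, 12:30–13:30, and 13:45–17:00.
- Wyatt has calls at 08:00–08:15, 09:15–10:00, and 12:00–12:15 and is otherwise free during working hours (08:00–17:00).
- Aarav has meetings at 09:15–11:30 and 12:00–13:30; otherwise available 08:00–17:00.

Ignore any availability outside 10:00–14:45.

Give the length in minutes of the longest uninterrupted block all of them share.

45 minutes

Oksana free within 08:00–17:00: 08:30–11:45, 12:45–14:30, 14:45–15:00.
Wyatt free within 08:00–17:00: 08:15–09:15, 10:00–12:00, 12:15–17:00.
Aarav free within 08:00–17:00: 08:00–09:15, 11:30–12:00, 13:30–17:00.
Oksana ∩ Noor: 09:45–11:45, 12:45–13:30, 13:45–14:30, 14:45–15:00.
Oksana ∩ Noor ∩ Wyatt: 10:00–11:45, 12:45–13:30, 13:45–14:30, 14:45–15:00.
Oksana ∩ Noor ∩ Wyatt ∩ Aarav: 11:30–11:45, 13:45–14:30, 14:45–15:00.
Restricted to 10:00–14:45: 11:30–11:45, 13:45–14:30.
Common window lengths: 15, 45 min; longest is 45.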